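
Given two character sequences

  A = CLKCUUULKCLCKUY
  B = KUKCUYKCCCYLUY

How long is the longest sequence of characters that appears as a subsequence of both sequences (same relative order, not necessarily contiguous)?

Match K [3,3]; then C [4,4]; then U [5,5]; then K [9,7]; then C [10,10]; then L [11,12]; then U [14,13]; then Y [15,14] — 8 characters in the same relative order in both. dp[15][14] = 8 confirms this is the maximum.

8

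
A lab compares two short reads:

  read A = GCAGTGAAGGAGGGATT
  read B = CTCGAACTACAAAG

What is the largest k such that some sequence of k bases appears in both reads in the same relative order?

7

Taking G at read A[1]=read B[4], C at read A[2]=read B[7], A at read A[3]=read B[9], A at read A[7]=read B[11], A at read A[8]=read B[12], A at read A[11]=read B[13], G at read A[14]=read B[14] gives a common subsequence of length 7, and the DP table's final entry dp[17][14] is also 7, so no common subsequence is longer.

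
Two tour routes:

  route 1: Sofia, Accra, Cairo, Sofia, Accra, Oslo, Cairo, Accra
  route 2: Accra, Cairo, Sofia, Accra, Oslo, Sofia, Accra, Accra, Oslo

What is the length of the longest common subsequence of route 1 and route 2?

6

Taking Accra at route 1[2]=route 2[1], then Cairo at route 1[3]=route 2[2], then Sofia at route 1[4]=route 2[3], then Accra at route 1[5]=route 2[4], then Oslo at route 1[6]=route 2[5], then Accra at route 1[8]=route 2[8] gives a common subsequence of length 6, and the DP table's final entry dp[8][9] is also 6, so no common subsequence is longer.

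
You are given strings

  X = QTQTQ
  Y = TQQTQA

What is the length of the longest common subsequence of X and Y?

Match Q (X #1, Y #2), Q (X #3, Y #3), T (X #4, Y #4), Q (X #5, Y #5) — 4 characters in the same relative order in both. The LCS DP gives dp[5][6] = 4, so this is optimal.

4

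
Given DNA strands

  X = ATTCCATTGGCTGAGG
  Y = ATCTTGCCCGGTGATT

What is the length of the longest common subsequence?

10

Pick A (X #1, Y #1); then T (X #2, Y #4); then T (X #3, Y #5); then C (X #4, Y #8); then C (X #5, Y #9); then G (X #9, Y #10); then G (X #10, Y #11); then T (X #12, Y #12); then G (X #13, Y #13); then A (X #14, Y #14); all 10 bases appear in both, in order. dp[16][16] = 10 confirms this is the maximum.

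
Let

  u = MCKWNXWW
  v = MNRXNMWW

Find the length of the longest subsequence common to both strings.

5

Let dp[i][j] be the LCS length of the first i characters of u and the first j characters of v. dp[i][j] = dp[i-1][j-1]+1 when the i-th and j-th characters match, else max(dp[i-1][j], dp[i][j-1]).
    ·  M  N  R  X  N  M  W  W
 ·  0  0  0  0  0  0  0  0  0
 M  0  1  1  1  1  1  1  1  1
 C  0  1  1  1  1  1  1  1  1
 K  0  1  1  1  1  1  1  1  1
 W  0  1  1  1  1  1  1  2  2
 N  0  1  2  2  2  2  2  2  2
 X  0  1  2  2  3  3  3  3  3
 W  0  1  2  2  3  3  3  4  4
 W  0  1  2  2  3  3  3  4  5
dp[8][8] = 5. One LCS (by backtracking along matches): MNXWW.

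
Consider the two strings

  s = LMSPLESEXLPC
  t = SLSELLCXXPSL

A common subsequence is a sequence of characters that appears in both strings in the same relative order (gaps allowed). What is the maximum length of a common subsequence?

Let dp[i][j] be the LCS length of the first i characters of s and the first j characters of t. dp[i][j] = dp[i-1][j-1]+1 when the i-th and j-th characters match, else max(dp[i-1][j], dp[i][j-1]).
    ·  S  L  S  E  L  L  C  X  X  P  S  L
 ·  0  0  0  0  0  0  0  0  0  0  0  0  0
 L  0  0  1  1  1  1  1  1  1  1  1  1  1
 M  0  0  1  1  1  1  1  1  1  1  1  1  1
 S  0  1  1  2  2  2  2  2  2  2  2  2  2
 P  0  1  1  2  2  2  2  2  2  2  3  3  3
 L  0  1  2  2  2  3  3  3  3  3  3  3  4
 E  0  1  2  2  3  3  3  3  3  3  3  3  4
 S  0  1  2  3  3  3  3  3  3  3  3  4  4
 E  0  1  2  3  4  4  4  4  4  4  4  4  4
 X  0  1  2  3  4  4  4  4  5  5  5  5  5
 L  0  1  2  3  4  5  5  5  5  5  5  5  6
 P  0  1  2  3  4  5  5  5  5  5  6  6  6
 C  0  1  2  3  4  5  5  6  6  6  6  6  6
dp[12][12] = 6. One LCS (by backtracking along matches): SLSEXL.

6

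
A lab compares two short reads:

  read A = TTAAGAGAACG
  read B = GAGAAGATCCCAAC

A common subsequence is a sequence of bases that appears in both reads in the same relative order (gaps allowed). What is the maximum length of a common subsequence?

7

Pick A (read A #3, read B #4), then A (read A #4, read B #5), then G (read A #5, read B #6), then A (read A #6, read B #7), then A (read A #8, read B #12), then A (read A #9, read B #13), then C (read A #10, read B #14); all 7 bases appear in both, in order. The LCS DP gives dp[11][14] = 7, so this is optimal.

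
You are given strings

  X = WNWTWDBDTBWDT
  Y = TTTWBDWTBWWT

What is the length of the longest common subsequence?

Taking T at X[4]=Y[3], then W at X[5]=Y[4], then B at X[7]=Y[5], then D at X[8]=Y[6], then T at X[9]=Y[8], then B at X[10]=Y[9], then W at X[11]=Y[11], then T at X[13]=Y[12] gives a common subsequence of length 8. dp[13][12] = 8 confirms this is the maximum.

8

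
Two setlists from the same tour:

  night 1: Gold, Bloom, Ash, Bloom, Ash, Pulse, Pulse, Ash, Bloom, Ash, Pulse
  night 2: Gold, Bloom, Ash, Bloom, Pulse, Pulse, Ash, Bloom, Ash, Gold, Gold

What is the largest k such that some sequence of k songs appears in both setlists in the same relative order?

9

Match Gold at night 1[1]=night 2[1], then Bloom at night 1[2]=night 2[2], then Ash at night 1[3]=night 2[3], then Bloom at night 1[4]=night 2[4], then Pulse at night 1[6]=night 2[5], then Pulse at night 1[7]=night 2[6], then Ash at night 1[8]=night 2[7], then Bloom at night 1[9]=night 2[8], then Ash at night 1[10]=night 2[9] — 9 songs in the same relative order in both. dp[11][11] = 9 confirms this is the maximum.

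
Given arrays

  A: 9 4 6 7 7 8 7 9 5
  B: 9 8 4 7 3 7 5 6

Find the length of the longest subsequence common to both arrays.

Let dp[i][j] be the LCS length of the first i values of A and the first j values of B. dp[i][j] = dp[i-1][j-1]+1 when the i-th and j-th values match, else max(dp[i-1][j], dp[i][j-1]).
    ·  9  8  4  7  3  7  5  6
 ·  0  0  0  0  0  0  0  0  0
 9  0  1  1  1  1  1  1  1  1
 4  0  1  1  2  2  2  2  2  2
 6  0  1  1  2  2  2  2  2  3
 7  0  1  1  2  3  3  3  3  3
 7  0  1  1  2  3  3  4  4  4
 8  0  1  2  2  3  3  4  4  4
 7  0  1  2  2  3  3  4  4  4
 9  0  1  2  2  3  3  4  4  4
 5  0  1  2  2  3  3  4  5  5
dp[9][8] = 5. One LCS (by backtracking along matches): 9, 4, 7, 7, 5.

5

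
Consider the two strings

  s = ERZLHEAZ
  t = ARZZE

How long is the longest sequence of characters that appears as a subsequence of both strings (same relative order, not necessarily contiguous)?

3

Let dp[i][j] be the LCS length of the first i characters of s and the first j characters of t. dp[i][j] = dp[i-1][j-1]+1 when the i-th and j-th characters match, else max(dp[i-1][j], dp[i][j-1]).
    ·  A  R  Z  Z  E
 ·  0  0  0  0  0  0
 E  0  0  0  0  0  1
 R  0  0  1  1  1  1
 Z  0  0  1  2  2  2
 L  0  0  1  2  2  2
 H  0  0  1  2  2  2
 E  0  0  1  2  2  3
 A  0  1  1  2  2  3
 Z  0  1  1  2  3  3
dp[8][5] = 3. One LCS (by backtracking along matches): RZE.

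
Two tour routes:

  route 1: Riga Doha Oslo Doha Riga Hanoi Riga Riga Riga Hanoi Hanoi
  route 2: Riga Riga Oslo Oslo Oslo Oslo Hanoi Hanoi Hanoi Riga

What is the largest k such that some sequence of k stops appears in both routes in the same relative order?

Taking Riga at route 1[1]=route 2[2], Oslo at route 1[3]=route 2[6], Hanoi at route 1[6]=route 2[7], Hanoi at route 1[10]=route 2[8], Hanoi at route 1[11]=route 2[9] gives a common subsequence of length 5, and the DP table's final entry dp[11][10] is also 5, so no common subsequence is longer.

5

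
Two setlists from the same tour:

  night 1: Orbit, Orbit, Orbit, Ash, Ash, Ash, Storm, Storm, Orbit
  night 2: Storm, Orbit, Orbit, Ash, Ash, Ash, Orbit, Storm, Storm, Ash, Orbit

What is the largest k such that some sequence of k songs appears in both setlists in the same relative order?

Match Orbit [2,2] → Orbit [3,3] → Ash [4,4] → Ash [5,5] → Ash [6,6] → Storm [7,8] → Storm [8,9] → Orbit [9,11] — 8 songs in the same relative order in both. The LCS DP gives dp[9][11] = 8, so this is optimal.

8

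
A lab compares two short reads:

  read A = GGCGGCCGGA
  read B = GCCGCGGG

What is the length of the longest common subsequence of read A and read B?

6

Let dp[i][j] be the LCS length of the first i bases of read A and the first j bases of read B. dp[i][j] = dp[i-1][j-1]+1 when the i-th and j-th bases match, else max(dp[i-1][j], dp[i][j-1]).
    ·  G  C  C  G  C  G  G  G
 ·  0  0  0  0  0  0  0  0  0
 G  0  1  1  1  1  1  1  1  1
 G  0  1  1  1  2  2  2  2  2
 C  0  1  2  2  2  3  3  3  3
 G  0  1  2  2  3  3  4  4  4
 G  0  1  2  2  3  3  4  5  5
 C  0  1  2  3  3  4  4  5  5
 C  0  1  2  3  3  4  4  5  5
 G  0  1  2  3  4  4  5  5  6
 G  0  1  2  3  4  4  5  6  6
 A  0  1  2  3  4  4  5  6  6
dp[10][8] = 6. One LCS (by backtracking along matches): GGCGGG.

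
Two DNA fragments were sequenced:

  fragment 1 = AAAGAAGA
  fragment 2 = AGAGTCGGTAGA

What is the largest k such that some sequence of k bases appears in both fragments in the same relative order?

6

Pick A at fragment 1[1]=fragment 2[1], then A at fragment 1[2]=fragment 2[3], then G at fragment 1[4]=fragment 2[8], then A at fragment 1[6]=fragment 2[10], then G at fragment 1[7]=fragment 2[11], then A at fragment 1[8]=fragment 2[12]; all 6 bases appear in both, in order. The LCS DP gives dp[8][12] = 6, so this is optimal.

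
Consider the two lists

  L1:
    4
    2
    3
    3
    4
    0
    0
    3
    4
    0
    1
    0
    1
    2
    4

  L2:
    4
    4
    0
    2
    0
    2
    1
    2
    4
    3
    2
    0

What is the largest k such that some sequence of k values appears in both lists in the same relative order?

Pick 4 [1,1], 4 [5,2], 0 [6,3], 0 [7,5], 1 [13,7], 2 [14,8], 4 [15,9]; all 7 values appear in both, in order. dp[15][12] = 7 confirms this is the maximum.

7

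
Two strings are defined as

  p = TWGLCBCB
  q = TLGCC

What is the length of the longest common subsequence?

Let dp[i][j] be the LCS length of the first i characters of p and the first j characters of q. dp[i][j] = dp[i-1][j-1]+1 when the i-th and j-th characters match, else max(dp[i-1][j], dp[i][j-1]).
    ·  T  L  G  C  C
 ·  0  0  0  0  0  0
 T  0  1  1  1  1  1
 W  0  1  1  1  1  1
 G  0  1  1  2  2  2
 L  0  1  2  2  2  2
 C  0  1  2  2  3  3
 B  0  1  2  2  3  3
 C  0  1  2  2  3  4
 B  0  1  2  2  3  4
dp[8][5] = 4. One LCS (by backtracking along matches): TGCC.

4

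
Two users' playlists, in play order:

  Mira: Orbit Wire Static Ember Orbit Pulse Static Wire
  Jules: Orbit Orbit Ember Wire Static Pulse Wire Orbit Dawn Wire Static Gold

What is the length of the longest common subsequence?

Match Orbit (Mira #1, Jules #2) → Wire (Mira #2, Jules #4) → Static (Mira #3, Jules #5) → Orbit (Mira #5, Jules #8) → Static (Mira #7, Jules #11) — 5 songs in the same relative order in both, and the DP table's final entry dp[8][12] is also 5, so no common subsequence is longer.

5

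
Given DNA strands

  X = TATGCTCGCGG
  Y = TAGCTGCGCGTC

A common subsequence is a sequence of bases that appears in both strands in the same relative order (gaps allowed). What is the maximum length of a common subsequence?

9

Pick T [1,1]; then A [2,2]; then G [4,3]; then C [5,4]; then T [6,5]; then C [7,7]; then G [8,8]; then C [9,9]; then G [10,10]; all 9 bases appear in both, in order. Since dp[11][12] = 9, nothing longer is possible.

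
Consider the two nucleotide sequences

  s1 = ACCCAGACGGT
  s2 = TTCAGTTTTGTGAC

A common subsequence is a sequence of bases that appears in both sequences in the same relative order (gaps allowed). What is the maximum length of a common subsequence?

5

Pick C (s1 #4, s2 #3) → A (s1 #5, s2 #4) → G (s1 #6, s2 #12) → A (s1 #7, s2 #13) → C (s1 #8, s2 #14); all 5 bases appear in both, in order, and the DP table's final entry dp[11][14] is also 5, so no common subsequence is longer.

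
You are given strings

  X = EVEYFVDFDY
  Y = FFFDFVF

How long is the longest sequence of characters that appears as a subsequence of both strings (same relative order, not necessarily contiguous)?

3

Taking F at X[5]=Y[5], then V at X[6]=Y[6], then F at X[8]=Y[7] gives a common subsequence of length 3, and the DP table's final entry dp[10][7] is also 3, so no common subsequence is longer.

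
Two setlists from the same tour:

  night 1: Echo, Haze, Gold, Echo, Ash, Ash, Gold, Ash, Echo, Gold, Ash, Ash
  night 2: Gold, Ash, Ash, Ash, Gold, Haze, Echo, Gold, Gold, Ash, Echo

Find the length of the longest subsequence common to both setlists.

Taking Gold (night 1 #3, night 2 #1); then Ash (night 1 #5, night 2 #3); then Ash (night 1 #6, night 2 #4); then Gold (night 1 #7, night 2 #5); then Echo (night 1 #9, night 2 #7); then Gold (night 1 #10, night 2 #9); then Ash (night 1 #11, night 2 #10) gives a common subsequence of length 7. Since dp[12][11] = 7, nothing longer is possible.

7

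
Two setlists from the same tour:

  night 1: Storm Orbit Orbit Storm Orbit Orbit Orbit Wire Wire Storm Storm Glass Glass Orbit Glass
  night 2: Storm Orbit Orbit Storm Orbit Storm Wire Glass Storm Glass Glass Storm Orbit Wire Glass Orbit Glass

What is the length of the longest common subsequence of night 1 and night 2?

Match Storm at night 1[1]=night 2[1], then Orbit at night 1[2]=night 2[2], then Orbit at night 1[3]=night 2[3], then Storm at night 1[4]=night 2[4], then Orbit at night 1[5]=night 2[5], then Wire at night 1[8]=night 2[7], then Storm at night 1[10]=night 2[9], then Storm at night 1[11]=night 2[12], then Glass at night 1[13]=night 2[15], then Orbit at night 1[14]=night 2[16], then Glass at night 1[15]=night 2[17] — 11 songs in the same relative order in both, and the DP table's final entry dp[15][17] is also 11, so no common subsequence is longer.

11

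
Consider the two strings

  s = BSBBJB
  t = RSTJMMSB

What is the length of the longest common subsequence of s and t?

3

Let dp[i][j] be the LCS length of the first i characters of s and the first j characters of t. dp[i][j] = dp[i-1][j-1]+1 when the i-th and j-th characters match, else max(dp[i-1][j], dp[i][j-1]).
    ·  R  S  T  J  M  M  S  B
 ·  0  0  0  0  0  0  0  0  0
 B  0  0  0  0  0  0  0  0  1
 S  0  0  1  1  1  1  1  1  1
 B  0  0  1  1  1  1  1  1  2
 B  0  0  1  1  1  1  1  1  2
 J  0  0  1  1  2  2  2  2  2
 B  0  0  1  1  2  2  2  2  3
dp[6][8] = 3. One LCS (by backtracking along matches): SJB.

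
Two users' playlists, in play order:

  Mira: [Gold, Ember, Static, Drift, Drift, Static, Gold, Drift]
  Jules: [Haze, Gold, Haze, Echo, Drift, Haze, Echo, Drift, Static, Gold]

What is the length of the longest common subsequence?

Pick Gold [1,2] → Drift [4,5] → Drift [5,8] → Static [6,9] → Gold [7,10]; all 5 songs appear in both, in order. dp[8][10] = 5 confirms this is the maximum.

5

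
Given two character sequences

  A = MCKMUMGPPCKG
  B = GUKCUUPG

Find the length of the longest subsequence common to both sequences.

One common subsequence of length 4: C at A[2]=B[4] → U at A[5]=B[6] → P at A[9]=B[7] → G at A[12]=B[8]. The LCS DP gives dp[12][8] = 4, so this is optimal.

4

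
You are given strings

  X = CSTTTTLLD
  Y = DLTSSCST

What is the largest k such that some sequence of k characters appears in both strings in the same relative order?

Let dp[i][j] be the LCS length of the first i characters of X and the first j characters of Y. dp[i][j] = dp[i-1][j-1]+1 when the i-th and j-th characters match, else max(dp[i-1][j], dp[i][j-1]).
    ·  D  L  T  S  S  C  S  T
 ·  0  0  0  0  0  0  0  0  0
 C  0  0  0  0  0  0  1  1  1
 S  0  0  0  0  1  1  1  2  2
 T  0  0  0  1  1  1  1  2  3
 T  0  0  0  1  1  1  1  2  3
 T  0  0  0  1  1  1  1  2  3
 T  0  0  0  1  1  1  1  2  3
 L  0  0  1  1  1  1  1  2  3
 L  0  0  1  1  1  1  1  2  3
 D  0  1  1  1  1  1  1  2  3
dp[9][8] = 3. One LCS (by backtracking along matches): CST.

3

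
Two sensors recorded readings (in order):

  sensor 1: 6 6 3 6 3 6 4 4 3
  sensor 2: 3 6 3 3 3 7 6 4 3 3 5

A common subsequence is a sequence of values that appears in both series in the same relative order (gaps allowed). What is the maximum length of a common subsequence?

6

Match 6 at sensor 1[1]=sensor 2[2], then 3 at sensor 1[3]=sensor 2[4], then 3 at sensor 1[5]=sensor 2[5], then 6 at sensor 1[6]=sensor 2[7], then 4 at sensor 1[7]=sensor 2[8], then 3 at sensor 1[9]=sensor 2[10] — 6 values in the same relative order in both. The LCS DP gives dp[9][11] = 6, so this is optimal.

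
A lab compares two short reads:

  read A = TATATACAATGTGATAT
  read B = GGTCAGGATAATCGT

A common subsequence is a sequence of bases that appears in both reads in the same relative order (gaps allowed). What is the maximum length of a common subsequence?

One common subsequence of length 9: T [1,3]; then A [2,5]; then A [4,8]; then T [5,9]; then A [8,10]; then A [9,11]; then T [10,12]; then G [13,14]; then T [17,15]. Since dp[17][15] = 9, nothing longer is possible.

9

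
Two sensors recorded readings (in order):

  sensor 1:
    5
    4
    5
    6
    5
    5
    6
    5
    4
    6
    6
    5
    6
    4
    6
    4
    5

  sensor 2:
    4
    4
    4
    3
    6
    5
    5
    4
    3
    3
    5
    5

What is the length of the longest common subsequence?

Taking 4 [2,3], then 6 [4,5], then 5 [6,6], then 5 [8,7], then 4 [9,8], then 5 [12,11], then 5 [17,12] gives a common subsequence of length 7, and the DP table's final entry dp[17][12] is also 7, so no common subsequence is longer.

7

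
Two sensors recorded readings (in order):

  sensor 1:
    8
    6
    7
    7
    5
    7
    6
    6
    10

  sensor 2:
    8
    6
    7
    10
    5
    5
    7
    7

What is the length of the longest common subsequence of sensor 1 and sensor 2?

Let dp[i][j] be the LCS length of the first i values of sensor 1 and the first j values of sensor 2. dp[i][j] = dp[i-1][j-1]+1 when the i-th and j-th values match, else max(dp[i-1][j], dp[i][j-1]).
    ·  8  6  7 10  5  5  7  7
 ·  0  0  0  0  0  0  0  0  0
 8  0  1  1  1  1  1  1  1  1
 6  0  1  2  2  2  2  2  2  2
 7  0  1  2  3  3  3  3  3  3
 7  0  1  2  3  3  3  3  4  4
 5  0  1  2  3  3  4  4  4  4
 7  0  1  2  3  3  4  4  5  5
 6  0  1  2  3  3  4  4  5  5
 6  0  1  2  3  3  4  4  5  5
10  0  1  2  3  4  4  4  5  5
dp[9][8] = 5. One LCS (by backtracking along matches): 8, 6, 7, 7, 7.

5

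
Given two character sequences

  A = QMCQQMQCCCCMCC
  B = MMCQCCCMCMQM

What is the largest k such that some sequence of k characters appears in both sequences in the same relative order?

8

Taking M [2,2] → C [3,3] → Q [7,4] → C [8,5] → C [9,6] → C [10,7] → C [11,9] → M [12,12] gives a common subsequence of length 8. The LCS DP gives dp[14][12] = 8, so this is optimal.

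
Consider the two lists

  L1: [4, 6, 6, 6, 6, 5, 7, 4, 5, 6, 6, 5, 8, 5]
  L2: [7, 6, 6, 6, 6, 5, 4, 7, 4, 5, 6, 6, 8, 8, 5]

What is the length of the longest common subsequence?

Taking 6 [2,2]; then 6 [3,3]; then 6 [4,4]; then 6 [5,5]; then 5 [6,6]; then 7 [7,8]; then 4 [8,9]; then 5 [9,10]; then 6 [10,11]; then 6 [11,12]; then 8 [13,14]; then 5 [14,15] gives a common subsequence of length 12, and the DP table's final entry dp[14][15] is also 12, so no common subsequence is longer.

12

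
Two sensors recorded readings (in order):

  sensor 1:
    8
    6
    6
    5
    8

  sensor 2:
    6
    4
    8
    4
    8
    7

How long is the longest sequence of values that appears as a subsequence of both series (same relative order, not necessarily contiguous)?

2

Pick 8 at sensor 1[1]=sensor 2[3]; then 8 at sensor 1[5]=sensor 2[5]; all 2 values appear in both, in order. dp[5][6] = 2 confirms this is the maximum.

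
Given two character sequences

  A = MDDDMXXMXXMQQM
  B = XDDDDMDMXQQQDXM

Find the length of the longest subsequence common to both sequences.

9

Match D (A #2, B #3) → D (A #3, B #4) → D (A #4, B #5) → M (A #5, B #6) → M (A #8, B #8) → X (A #9, B #9) → Q (A #12, B #11) → Q (A #13, B #12) → M (A #14, B #15) — 9 characters in the same relative order in both. Since dp[14][15] = 9, nothing longer is possible.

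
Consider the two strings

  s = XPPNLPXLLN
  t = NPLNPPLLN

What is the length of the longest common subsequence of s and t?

Match P at s[2]=t[2] → P at s[3]=t[5] → P at s[6]=t[6] → L at s[8]=t[7] → L at s[9]=t[8] → N at s[10]=t[9] — 6 characters in the same relative order in both. Since dp[10][9] = 6, nothing longer is possible.

6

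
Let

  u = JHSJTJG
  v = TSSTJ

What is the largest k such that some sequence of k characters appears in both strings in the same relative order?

3

Pick S [3,3], then T [5,4], then J [6,5]; all 3 characters appear in both, in order, and the DP table's final entry dp[7][5] is also 3, so no common subsequence is longer.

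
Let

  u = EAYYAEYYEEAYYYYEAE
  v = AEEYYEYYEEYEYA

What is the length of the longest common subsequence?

11

One common subsequence of length 11: E at u[1]=v[3], Y at u[3]=v[4], Y at u[4]=v[5], E at u[6]=v[6], Y at u[7]=v[7], Y at u[8]=v[8], E at u[9]=v[9], E at u[10]=v[10], Y at u[12]=v[11], Y at u[15]=v[13], A at u[17]=v[14]. dp[18][14] = 11 confirms this is the maximum.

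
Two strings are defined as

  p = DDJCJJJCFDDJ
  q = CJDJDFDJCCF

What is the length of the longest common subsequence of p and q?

One common subsequence of length 6: D (p #1, q #5), then D (p #2, q #7), then J (p #3, q #8), then C (p #4, q #9), then C (p #8, q #10), then F (p #9, q #11). dp[12][11] = 6 confirms this is the maximum.

6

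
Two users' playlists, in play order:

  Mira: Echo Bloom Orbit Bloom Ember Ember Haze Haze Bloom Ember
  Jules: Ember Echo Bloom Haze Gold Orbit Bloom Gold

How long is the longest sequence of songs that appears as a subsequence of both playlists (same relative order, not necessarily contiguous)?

Pick Echo at Mira[1]=Jules[2]; then Bloom at Mira[2]=Jules[3]; then Orbit at Mira[3]=Jules[6]; then Bloom at Mira[4]=Jules[7]; all 4 songs appear in both, in order. The LCS DP gives dp[10][8] = 4, so this is optimal.

4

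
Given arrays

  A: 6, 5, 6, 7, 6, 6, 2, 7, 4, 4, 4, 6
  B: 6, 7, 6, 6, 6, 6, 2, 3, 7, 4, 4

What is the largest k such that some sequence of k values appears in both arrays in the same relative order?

Pick 6 at A[1]=B[3], then 6 at A[3]=B[4], then 6 at A[5]=B[5], then 6 at A[6]=B[6], then 2 at A[7]=B[7], then 7 at A[8]=B[9], then 4 at A[10]=B[10], then 4 at A[11]=B[11]; all 8 values appear in both, in order. dp[12][11] = 8 confirms this is the maximum.

8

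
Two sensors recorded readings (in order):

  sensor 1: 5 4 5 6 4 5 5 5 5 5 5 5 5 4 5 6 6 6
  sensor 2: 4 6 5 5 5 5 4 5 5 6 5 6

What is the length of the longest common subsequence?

10

Pick 4 (sensor 1 #2, sensor 2 #1); then 6 (sensor 1 #4, sensor 2 #2); then 5 (sensor 1 #6, sensor 2 #3); then 5 (sensor 1 #7, sensor 2 #4); then 5 (sensor 1 #8, sensor 2 #5); then 5 (sensor 1 #9, sensor 2 #6); then 5 (sensor 1 #10, sensor 2 #8); then 5 (sensor 1 #11, sensor 2 #9); then 5 (sensor 1 #15, sensor 2 #11); then 6 (sensor 1 #18, sensor 2 #12); all 10 values appear in both, in order. Since dp[18][12] = 10, nothing longer is possible.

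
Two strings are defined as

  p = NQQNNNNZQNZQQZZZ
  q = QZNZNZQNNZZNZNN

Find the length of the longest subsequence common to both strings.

9

Match Q at p[2]=q[1], N at p[4]=q[3], N at p[7]=q[5], Z at p[8]=q[6], Q at p[9]=q[7], N at p[10]=q[9], Z at p[11]=q[10], Z at p[14]=q[11], Z at p[15]=q[13] — 9 characters in the same relative order in both. The LCS DP gives dp[16][15] = 9, so this is optimal.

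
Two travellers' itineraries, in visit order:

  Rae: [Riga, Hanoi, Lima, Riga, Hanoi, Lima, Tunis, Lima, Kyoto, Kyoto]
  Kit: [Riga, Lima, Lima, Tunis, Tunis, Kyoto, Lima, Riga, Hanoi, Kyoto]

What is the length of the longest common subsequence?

One common subsequence of length 6: Riga (Rae #1, Kit #1) → Lima (Rae #3, Kit #2) → Lima (Rae #6, Kit #3) → Tunis (Rae #7, Kit #5) → Lima (Rae #8, Kit #7) → Kyoto (Rae #10, Kit #10), and the DP table's final entry dp[10][10] is also 6, so no common subsequence is longer.

6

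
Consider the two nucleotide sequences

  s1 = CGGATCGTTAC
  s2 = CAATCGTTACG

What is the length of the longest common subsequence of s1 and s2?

Let dp[i][j] be the LCS length of the first i bases of s1 and the first j bases of s2. dp[i][j] = dp[i-1][j-1]+1 when the i-th and j-th bases match, else max(dp[i-1][j], dp[i][j-1]).
    ·  C  A  A  T  C  G  T  T  A  C  G
 ·  0  0  0  0  0  0  0  0  0  0  0  0
 C  0  1  1  1  1  1  1  1  1  1  1  1
 G  0  1  1  1  1  1  2  2  2  2  2  2
 G  0  1  1  1  1  1  2  2  2  2  2  3
 A  0  1  2  2  2  2  2  2  2  3  3  3
 T  0  1  2  2  3  3  3  3  3  3  3  3
 C  0  1  2  2  3  4  4  4  4  4  4  4
 G  0  1  2  2  3  4  5  5  5  5  5  5
 T  0  1  2  2  3  4  5  6  6  6  6  6
 T  0  1  2  2  3  4  5  6  7  7  7  7
 A  0  1  2  3  3  4  5  6  7  8  8  8
 C  0  1  2  3  3  4  5  6  7  8  9  9
dp[11][11] = 9. One LCS (by backtracking along matches): CATCGTTAC.

9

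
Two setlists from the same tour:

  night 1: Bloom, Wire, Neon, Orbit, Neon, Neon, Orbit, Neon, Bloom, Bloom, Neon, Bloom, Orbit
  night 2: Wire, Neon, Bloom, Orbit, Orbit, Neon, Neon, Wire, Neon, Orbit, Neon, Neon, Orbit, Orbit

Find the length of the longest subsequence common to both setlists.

One common subsequence of length 9: Wire (night 1 #2, night 2 #1), Neon (night 1 #3, night 2 #2), Orbit (night 1 #4, night 2 #5), Neon (night 1 #5, night 2 #7), Neon (night 1 #6, night 2 #9), Orbit (night 1 #7, night 2 #10), Neon (night 1 #8, night 2 #11), Neon (night 1 #11, night 2 #12), Orbit (night 1 #13, night 2 #14). The LCS DP gives dp[13][14] = 9, so this is optimal.

9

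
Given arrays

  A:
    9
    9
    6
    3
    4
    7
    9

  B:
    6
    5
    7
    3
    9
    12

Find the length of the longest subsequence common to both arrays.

Let dp[i][j] be the LCS length of the first i values of A and the first j values of B. dp[i][j] = dp[i-1][j-1]+1 when the i-th and j-th values match, else max(dp[i-1][j], dp[i][j-1]).
    ·  6  5  7  3  9 12
 ·  0  0  0  0  0  0  0
 9  0  0  0  0  0  1  1
 9  0  0  0  0  0  1  1
 6  0  1  1  1  1  1  1
 3  0  1  1  1  2  2  2
 4  0  1  1  1  2  2  2
 7  0  1  1  2  2  2  2
 9  0  1  1  2  2  3  3
dp[7][6] = 3. One LCS (by backtracking along matches): 6, 3, 9.

3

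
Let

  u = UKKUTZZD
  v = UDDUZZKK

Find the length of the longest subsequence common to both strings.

Match U (u #1, v #1); then U (u #4, v #4); then Z (u #6, v #5); then Z (u #7, v #6) — 4 characters in the same relative order in both. dp[8][8] = 4 confirms this is the maximum.

4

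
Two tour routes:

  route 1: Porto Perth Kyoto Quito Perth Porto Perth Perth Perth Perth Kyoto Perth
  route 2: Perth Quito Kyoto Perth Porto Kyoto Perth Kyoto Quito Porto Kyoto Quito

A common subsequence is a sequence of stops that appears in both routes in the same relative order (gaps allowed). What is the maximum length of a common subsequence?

6

Taking Porto [1,5], then Perth [2,7], then Kyoto [3,8], then Quito [4,9], then Porto [6,10], then Kyoto [11,11] gives a common subsequence of length 6. dp[12][12] = 6 confirms this is the maximum.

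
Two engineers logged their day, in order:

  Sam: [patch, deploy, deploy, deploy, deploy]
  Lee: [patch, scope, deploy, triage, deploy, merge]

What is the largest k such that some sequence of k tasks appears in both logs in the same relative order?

3

Match patch at Sam[1]=Lee[1]; then deploy at Sam[2]=Lee[3]; then deploy at Sam[3]=Lee[5] — 3 tasks in the same relative order in both. dp[5][6] = 3 confirms this is the maximum.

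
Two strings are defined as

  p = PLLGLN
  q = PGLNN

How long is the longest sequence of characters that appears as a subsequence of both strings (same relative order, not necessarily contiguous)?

4

Match P at p[1]=q[1] → G at p[4]=q[2] → L at p[5]=q[3] → N at p[6]=q[5] — 4 characters in the same relative order in both. The LCS DP gives dp[6][5] = 4, so this is optimal.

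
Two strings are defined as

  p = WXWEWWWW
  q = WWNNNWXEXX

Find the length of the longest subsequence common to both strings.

3

One common subsequence of length 3: W [1,6]; then X [2,7]; then E [4,8]. dp[8][10] = 3 confirms this is the maximum.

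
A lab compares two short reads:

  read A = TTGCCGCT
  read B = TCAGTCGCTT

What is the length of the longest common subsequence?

Let dp[i][j] be the LCS length of the first i bases of read A and the first j bases of read B. dp[i][j] = dp[i-1][j-1]+1 when the i-th and j-th bases match, else max(dp[i-1][j], dp[i][j-1]).
    ·  T  C  A  G  T  C  G  C  T  T
 ·  0  0  0  0  0  0  0  0  0  0  0
 T  0  1  1  1  1  1  1  1  1  1  1
 T  0  1  1  1  1  2  2  2  2  2  2
 G  0  1  1  1  2  2  2  3  3  3  3
 C  0  1  2  2  2  2  3  3  4  4  4
 C  0  1  2  2  2  2  3  3  4  4  4
 G  0  1  2  2  3  3  3  4  4  4  4
 C  0  1  2  2  3  3  4  4  5  5  5
 T  0  1  2  2  3  4  4  4  5  6  6
dp[8][10] = 6. One LCS (by backtracking along matches): TTCGCT.

6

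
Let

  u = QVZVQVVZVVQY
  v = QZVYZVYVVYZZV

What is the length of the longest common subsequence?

One common subsequence of length 8: Q (u #1, v #1) → V (u #2, v #3) → Z (u #3, v #5) → V (u #4, v #6) → V (u #6, v #8) → V (u #7, v #9) → Z (u #8, v #12) → V (u #10, v #13). dp[12][13] = 8 confirms this is the maximum.

8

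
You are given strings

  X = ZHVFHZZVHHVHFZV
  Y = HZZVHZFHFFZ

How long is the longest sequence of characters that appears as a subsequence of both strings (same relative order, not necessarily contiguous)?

One common subsequence of length 8: H at X[5]=Y[1], then Z at X[6]=Y[2], then Z at X[7]=Y[3], then V at X[8]=Y[4], then H at X[9]=Y[5], then H at X[10]=Y[8], then F at X[13]=Y[10], then Z at X[14]=Y[11]. Since dp[15][11] = 8, nothing longer is possible.

8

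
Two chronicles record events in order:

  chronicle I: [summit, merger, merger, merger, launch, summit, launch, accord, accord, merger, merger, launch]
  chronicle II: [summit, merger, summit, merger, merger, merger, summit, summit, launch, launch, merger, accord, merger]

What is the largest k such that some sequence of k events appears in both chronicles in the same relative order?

Match summit at chronicle I[1]=chronicle II[3]; then merger at chronicle I[2]=chronicle II[4]; then merger at chronicle I[3]=chronicle II[5]; then merger at chronicle I[4]=chronicle II[6]; then launch at chronicle I[5]=chronicle II[9]; then launch at chronicle I[7]=chronicle II[10]; then accord at chronicle I[9]=chronicle II[12]; then merger at chronicle I[11]=chronicle II[13] — 8 events in the same relative order in both. dp[12][13] = 8 confirms this is the maximum.

8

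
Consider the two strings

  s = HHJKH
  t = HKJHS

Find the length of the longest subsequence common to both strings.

Let dp[i][j] be the LCS length of the first i characters of s and the first j characters of t. dp[i][j] = dp[i-1][j-1]+1 when the i-th and j-th characters match, else max(dp[i-1][j], dp[i][j-1]).
    ·  H  K  J  H  S
 ·  0  0  0  0  0  0
 H  0  1  1  1  1  1
 H  0  1  1  1  2  2
 J  0  1  1  2  2  2
 K  0  1  2  2  2  2
 H  0  1  2  2  3  3
dp[5][5] = 3. One LCS (by backtracking along matches): HJH.

3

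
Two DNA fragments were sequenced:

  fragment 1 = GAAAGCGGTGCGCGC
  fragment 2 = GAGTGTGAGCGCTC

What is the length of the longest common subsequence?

10

Pick G [1,1], then A [4,2], then G [5,3], then G [7,5], then G [8,7], then G [10,9], then C [11,10], then G [12,11], then C [13,12], then C [15,14]; all 10 bases appear in both, in order. dp[15][14] = 10 confirms this is the maximum.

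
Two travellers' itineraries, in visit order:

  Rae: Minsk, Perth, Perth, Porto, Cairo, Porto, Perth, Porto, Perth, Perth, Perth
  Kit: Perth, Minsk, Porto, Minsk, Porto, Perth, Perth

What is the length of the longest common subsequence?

One common subsequence of length 5: Minsk (Rae #1, Kit #2); then Porto (Rae #4, Kit #3); then Porto (Rae #8, Kit #5); then Perth (Rae #10, Kit #6); then Perth (Rae #11, Kit #7), and the DP table's final entry dp[11][7] is also 5, so no common subsequence is longer.

5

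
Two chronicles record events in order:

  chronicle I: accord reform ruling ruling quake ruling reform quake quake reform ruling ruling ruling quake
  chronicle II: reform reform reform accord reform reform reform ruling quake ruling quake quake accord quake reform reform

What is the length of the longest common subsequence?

8

One common subsequence of length 8: accord (chronicle I #1, chronicle II #4), then reform (chronicle I #2, chronicle II #7), then ruling (chronicle I #3, chronicle II #8), then ruling (chronicle I #4, chronicle II #10), then quake (chronicle I #5, chronicle II #11), then quake (chronicle I #8, chronicle II #12), then quake (chronicle I #9, chronicle II #14), then reform (chronicle I #10, chronicle II #16). Since dp[14][16] = 8, nothing longer is possible.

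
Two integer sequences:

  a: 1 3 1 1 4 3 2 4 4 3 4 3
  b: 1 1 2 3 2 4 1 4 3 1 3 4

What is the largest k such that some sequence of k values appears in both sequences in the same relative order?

One common subsequence of length 8: 1 (a #1, b #1) → 1 (a #3, b #2) → 3 (a #6, b #4) → 2 (a #7, b #5) → 4 (a #8, b #6) → 4 (a #9, b #8) → 3 (a #10, b #11) → 4 (a #11, b #12). The LCS DP gives dp[12][12] = 8, so this is optimal.

8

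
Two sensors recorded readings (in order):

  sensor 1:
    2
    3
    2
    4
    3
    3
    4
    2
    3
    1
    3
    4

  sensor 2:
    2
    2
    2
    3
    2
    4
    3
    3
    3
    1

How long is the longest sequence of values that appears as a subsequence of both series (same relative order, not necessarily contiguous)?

8

Match 2 (sensor 1 #1, sensor 2 #3) → 3 (sensor 1 #2, sensor 2 #4) → 2 (sensor 1 #3, sensor 2 #5) → 4 (sensor 1 #4, sensor 2 #6) → 3 (sensor 1 #5, sensor 2 #7) → 3 (sensor 1 #6, sensor 2 #8) → 3 (sensor 1 #9, sensor 2 #9) → 1 (sensor 1 #10, sensor 2 #10) — 8 values in the same relative order in both. dp[12][10] = 8 confirms this is the maximum.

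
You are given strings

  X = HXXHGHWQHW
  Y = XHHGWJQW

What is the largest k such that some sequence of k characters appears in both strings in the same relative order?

6

One common subsequence of length 6: H [1,2] → H [4,3] → G [5,4] → W [7,5] → Q [8,7] → W [10,8], and the DP table's final entry dp[10][8] is also 6, so no common subsequence is longer.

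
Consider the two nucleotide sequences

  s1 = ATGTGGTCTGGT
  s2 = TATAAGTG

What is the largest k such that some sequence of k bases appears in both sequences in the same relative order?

Let dp[i][j] be the LCS length of the first i bases of s1 and the first j bases of s2. dp[i][j] = dp[i-1][j-1]+1 when the i-th and j-th bases match, else max(dp[i-1][j], dp[i][j-1]).
    ·  T  A  T  A  A  G  T  G
 ·  0  0  0  0  0  0  0  0  0
 A  0  0  1  1  1  1  1  1  1
 T  0  1  1  2  2  2  2  2  2
 G  0  1  1  2  2  2  3  3  3
 T  0  1  1  2  2  2  3  4  4
 G  0  1  1  2  2  2  3  4  5
 G  0  1  1  2  2  2  3  4  5
 T  0  1  1  2  2  2  3  4  5
 C  0  1  1  2  2  2  3  4  5
 T  0  1  1  2  2  2  3  4  5
 G  0  1  1  2  2  2  3  4  5
 G  0  1  1  2  2  2  3  4  5
 T  0  1  1  2  2  2  3  4  5
dp[12][8] = 5. One LCS (by backtracking along matches): ATGTG.

5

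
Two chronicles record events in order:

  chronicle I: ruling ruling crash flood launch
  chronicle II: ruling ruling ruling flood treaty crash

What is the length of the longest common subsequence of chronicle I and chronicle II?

Pick ruling [1,2], ruling [2,3], crash [3,6]; all 3 events appear in both, in order. The LCS DP gives dp[5][6] = 3, so this is optimal.

3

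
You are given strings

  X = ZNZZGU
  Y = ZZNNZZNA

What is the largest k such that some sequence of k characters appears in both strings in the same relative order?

4

Match Z [1,2], then N [2,4], then Z [3,5], then Z [4,6] — 4 characters in the same relative order in both. The LCS DP gives dp[6][8] = 4, so this is optimal.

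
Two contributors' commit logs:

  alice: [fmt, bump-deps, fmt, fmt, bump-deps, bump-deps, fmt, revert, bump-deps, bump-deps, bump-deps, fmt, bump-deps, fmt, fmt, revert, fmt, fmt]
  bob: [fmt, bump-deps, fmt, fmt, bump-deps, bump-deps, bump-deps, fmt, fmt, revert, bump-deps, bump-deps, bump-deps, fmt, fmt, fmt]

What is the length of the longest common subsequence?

Taking fmt (alice #1, bob #1), bump-deps (alice #2, bob #2), fmt (alice #3, bob #3), fmt (alice #4, bob #4), bump-deps (alice #5, bob #6), bump-deps (alice #6, bob #7), fmt (alice #7, bob #9), revert (alice #8, bob #10), bump-deps (alice #10, bob #11), bump-deps (alice #11, bob #12), bump-deps (alice #13, bob #13), fmt (alice #15, bob #14), fmt (alice #17, bob #15), fmt (alice #18, bob #16) gives a common subsequence of length 14. dp[18][16] = 14 confirms this is the maximum.

14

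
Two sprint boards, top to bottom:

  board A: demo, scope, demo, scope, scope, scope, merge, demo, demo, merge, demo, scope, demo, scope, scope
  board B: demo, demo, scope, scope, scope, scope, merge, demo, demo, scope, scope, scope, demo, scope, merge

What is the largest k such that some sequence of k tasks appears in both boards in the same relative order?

11

One common subsequence of length 11: demo [1,2] → scope [2,3] → scope [4,4] → scope [5,5] → scope [6,6] → merge [7,7] → demo [8,8] → demo [9,9] → scope [12,12] → demo [13,13] → scope [14,14], and the DP table's final entry dp[15][15] is also 11, so no common subsequence is longer.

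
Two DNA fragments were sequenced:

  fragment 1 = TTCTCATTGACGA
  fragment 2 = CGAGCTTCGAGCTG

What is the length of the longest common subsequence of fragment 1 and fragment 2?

8

One common subsequence of length 8: C [3,1], C [5,5], T [7,6], T [8,7], G [9,9], A [10,10], C [11,12], G [12,14]. Since dp[13][14] = 8, nothing longer is possible.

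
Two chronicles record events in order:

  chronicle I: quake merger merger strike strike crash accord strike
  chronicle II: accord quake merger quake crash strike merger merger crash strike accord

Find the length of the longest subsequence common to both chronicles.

5

Taking quake at chronicle I[1]=chronicle II[4], then merger at chronicle I[2]=chronicle II[7], then merger at chronicle I[3]=chronicle II[8], then strike at chronicle I[5]=chronicle II[10], then accord at chronicle I[7]=chronicle II[11] gives a common subsequence of length 5. Since dp[8][11] = 5, nothing longer is possible.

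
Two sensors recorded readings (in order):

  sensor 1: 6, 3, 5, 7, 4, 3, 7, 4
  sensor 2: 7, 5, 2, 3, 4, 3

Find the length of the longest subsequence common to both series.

Let dp[i][j] be the LCS length of the first i values of sensor 1 and the first j values of sensor 2. dp[i][j] = dp[i-1][j-1]+1 when the i-th and j-th values match, else max(dp[i-1][j], dp[i][j-1]).
    ·  7  5  2  3  4  3
 ·  0  0  0  0  0  0  0
 6  0  0  0  0  0  0  0
 3  0  0  0  0  1  1  1
 5  0  0  1  1  1  1  1
 7  0  1  1  1  1  1  1
 4  0  1  1  1  1  2  2
 3  0  1  1  1  2  2  3
 7  0  1  1  1  2  2  3
 4  0  1  1  1  2  3  3
dp[8][6] = 3. One LCS (by backtracking along matches): 3, 4, 3.

3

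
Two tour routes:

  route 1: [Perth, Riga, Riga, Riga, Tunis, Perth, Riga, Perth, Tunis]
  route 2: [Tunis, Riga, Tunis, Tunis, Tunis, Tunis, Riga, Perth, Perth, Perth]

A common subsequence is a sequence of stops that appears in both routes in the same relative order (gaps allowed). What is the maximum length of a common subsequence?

One common subsequence of length 4: Riga [2,2], then Riga [3,7], then Perth [6,9], then Perth [8,10]. The LCS DP gives dp[9][10] = 4, so this is optimal.

4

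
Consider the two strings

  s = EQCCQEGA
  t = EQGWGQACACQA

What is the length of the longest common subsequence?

6

Let dp[i][j] be the LCS length of the first i characters of s and the first j characters of t. dp[i][j] = dp[i-1][j-1]+1 when the i-th and j-th characters match, else max(dp[i-1][j], dp[i][j-1]).
    ·  E  Q  G  W  G  Q  A  C  A  C  Q  A
 ·  0  0  0  0  0  0  0  0  0  0  0  0  0
 E  0  1  1  1  1  1  1  1  1  1  1  1  1
 Q  0  1  2  2  2  2  2  2  2  2  2  2  2
 C  0  1  2  2  2  2  2  2  3  3  3  3  3
 C  0  1  2  2  2  2  2  2  3  3  4  4  4
 Q  0  1  2  2  2  2  3  3  3  3  4  5  5
 E  0  1  2  2  2  2  3  3  3  3  4  5  5
 G  0  1  2  3  3  3  3  3  3  3  4  5  5
 A  0  1  2  3  3  3  3  4  4  4  4  5  6
dp[8][12] = 6. One LCS (by backtracking along matches): EQCCQA.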